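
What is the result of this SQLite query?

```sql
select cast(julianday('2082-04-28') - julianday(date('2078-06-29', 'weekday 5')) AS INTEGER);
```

1397

`weekday 5` advances to the next Friday; 2078-06-29 is a Wednesday, so it moves forward to 2078-07-01.
30 days remain in July 2078 after the 1st (31 − 1).
Full months from August 2078 through March 2082 contribute their day counts.
Then 28 days into April 2082.
Total: 30 + 31 + 30 + 31 + 30 + 31 + 31 + 28 + 31 + 30 + 31 + 30 + 31 + 31 + 30 + 31 + 30 + 31 + 31 + 29 + 31 + 30 + 31 + 30 + 31 + 31 + 30 + 31 + 30 + 31 + 31 + 28 + 31 + 30 + 31 + 30 + 31 + 31 + 30 + 31 + 30 + 31 + 31 + 28 + 31 + 28 = 1397.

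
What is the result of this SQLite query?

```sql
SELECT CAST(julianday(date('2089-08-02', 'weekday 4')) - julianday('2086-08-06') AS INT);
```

1094

`weekday 4` advances to the next Thursday; 2089-08-02 is a Tuesday, so it moves forward to 2089-08-04.
25 days remain in August 2086 after the 6th (31 − 6).
Full months from September 2086 through July 2089 contribute their day counts.
Then 4 days into August 2089.
Total: 25 + 30 + 31 + 30 + 31 + 31 + 28 + 31 + 30 + 31 + 30 + 31 + 31 + 30 + 31 + 30 + 31 + 31 + 29 + 31 + 30 + 31 + 30 + 31 + 31 + 30 + 31 + 30 + 31 + 31 + 28 + 31 + 30 + 31 + 30 + 31 + 4 = 1094.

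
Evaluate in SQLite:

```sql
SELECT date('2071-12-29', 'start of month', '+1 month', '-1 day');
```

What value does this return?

`start of month` rewinds 2071-12-29 to 2071-12-01.
Adding +1 month to 2071-12-01 gives 2072-01-01.
Going back 1 day from 2072-01-01 reaches 2071-12-31 (last day of December, 31 days).

2071-12-31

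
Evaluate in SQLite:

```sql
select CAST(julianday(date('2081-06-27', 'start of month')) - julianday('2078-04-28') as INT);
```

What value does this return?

1130

`start of month` rewinds 2081-06-27 to 2081-06-01.
2 days remain in April 2078 after the 28th (30 − 28).
Full months from May 2078 through May 2081 contribute their day counts.
Then 1 day into June 2081.
Total: 2 + 31 + 30 + 31 + 31 + 30 + 31 + 30 + 31 + 31 + 28 + 31 + 30 + 31 + 30 + 31 + 31 + 30 + 31 + 30 + 31 + 31 + 29 + 31 + 30 + 31 + 30 + 31 + 31 + 30 + 31 + 30 + 31 + 31 + 28 + 31 + 30 + 31 + 1 = 1130.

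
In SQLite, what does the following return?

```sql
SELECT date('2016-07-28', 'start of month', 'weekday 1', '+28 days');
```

`start of month` rewinds 2016-07-28 to 2016-07-01.
`weekday 1` advances to the next Monday; 2016-07-01 is a Friday, so it moves forward to 2016-07-04.
July 2016 has 31 days; 27 remain after the 4th, so 28 days reach 2016-08-01.

2016-08-01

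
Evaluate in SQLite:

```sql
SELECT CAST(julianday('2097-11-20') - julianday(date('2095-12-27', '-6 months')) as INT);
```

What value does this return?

Adding -6 months to 2095-12-27 gives 2095-06-27.
3 days remain in June 2095 after the 27th (30 − 27).
Full months from July 2095 through October 2097 contribute their day counts.
Then 20 days into November 2097.
Total: 3 + 31 + 31 + 30 + 31 + 30 + 31 + 31 + 29 + 31 + 30 + 31 + 30 + 31 + 31 + 30 + 31 + 30 + 31 + 31 + 28 + 31 + 30 + 31 + 30 + 31 + 31 + 30 + 31 + 20 = 877.

877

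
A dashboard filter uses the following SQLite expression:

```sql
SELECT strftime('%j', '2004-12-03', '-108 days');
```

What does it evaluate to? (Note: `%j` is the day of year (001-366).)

First apply '-108 days': 2004-12-03 → 2004-08-17.
Day-of-year for 2004-08-17: days since 2004-01-01 inclusive = 230, zero-padded to 230.

230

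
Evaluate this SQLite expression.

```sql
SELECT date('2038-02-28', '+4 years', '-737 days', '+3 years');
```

2043-02-22

Adding +4 years to 2038-02-28 gives 2042-02-28.
Applying '-737 days' to 2042-02-28: counting 737 days back gives 2040-02-22.
Adding +3 years to 2040-02-22 gives 2043-02-22.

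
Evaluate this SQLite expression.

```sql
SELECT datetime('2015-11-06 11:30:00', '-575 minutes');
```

2015-11-06 01:55:00

575 minutes = 9h 35m; -575 minutes from 2015-11-06 11:30:00 is 2015-11-06 01:55:00.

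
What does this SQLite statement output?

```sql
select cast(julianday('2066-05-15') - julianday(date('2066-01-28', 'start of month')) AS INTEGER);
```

`start of month` rewinds 2066-01-28 to 2066-01-01.
30 days remain in January 2066 after the 1st (31 − 1).
February 2066: 28 days.
March 2066: 31 days.
April 2066: 30 days.
Then 15 days into May 2066.
Total: 30 + 28 + 31 + 30 + 15 = 134.

134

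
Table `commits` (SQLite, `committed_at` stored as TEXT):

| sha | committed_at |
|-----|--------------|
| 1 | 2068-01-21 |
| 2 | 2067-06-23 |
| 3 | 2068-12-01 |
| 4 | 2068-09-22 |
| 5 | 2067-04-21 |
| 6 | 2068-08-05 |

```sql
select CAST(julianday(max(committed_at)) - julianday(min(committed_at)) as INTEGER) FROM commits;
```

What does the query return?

MIN = 2067-04-21, MAX = 2068-12-01.
9 days remain in April 2067 after the 21st (30 − 21).
Full months from May 2067 through November 2068 contribute their day counts.
Then 1 day into December 2068.
Total: 9 + 31 + 30 + 31 + 31 + 30 + 31 + 30 + 31 + 31 + 29 + 31 + 30 + 31 + 30 + 31 + 31 + 30 + 31 + 30 + 1 = 590.

590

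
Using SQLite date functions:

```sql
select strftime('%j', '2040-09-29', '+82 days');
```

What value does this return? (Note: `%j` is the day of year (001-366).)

355

First apply '+82 days': 2040-09-29 → 2040-12-20.
Day-of-year for 2040-12-20: days since 2040-01-01 inclusive = 355, zero-padded to 355.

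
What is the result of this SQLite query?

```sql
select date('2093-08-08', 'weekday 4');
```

`weekday 4` advances to the next Thursday; 2093-08-08 is a Saturday, so it moves forward to 2093-08-13.

2093-08-13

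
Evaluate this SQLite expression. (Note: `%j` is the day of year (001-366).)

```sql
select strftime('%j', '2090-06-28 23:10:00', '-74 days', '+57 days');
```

162

First apply '-74 days', '+57 days': 2090-06-28 23:10:00 → 2090-06-11 23:10:00.
Day-of-year for 2090-06-11: days since 2090-01-01 inclusive = 162, zero-padded to 162.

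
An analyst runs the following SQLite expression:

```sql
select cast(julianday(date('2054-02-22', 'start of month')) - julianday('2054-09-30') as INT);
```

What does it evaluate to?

`start of month` rewinds 2054-02-22 to 2054-02-01.
27 days remain in February 2054 after the 1st (28 − 1).
Full months from March 2054 through August 2054 contribute their day counts.
Then 30 days into September 2054.
Total: 27 + 31 + 30 + 31 + 30 + 31 + 31 + 30 = 241.
The subtraction is earlier − later, so the result is −241 → -241.

-241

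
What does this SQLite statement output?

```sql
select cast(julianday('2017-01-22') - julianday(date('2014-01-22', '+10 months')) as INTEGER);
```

792

Adding +10 months to 2014-01-22 gives 2014-11-22.
8 days remain in November 2014 after the 22nd (30 − 22).
Full months from December 2014 through December 2016 contribute their day counts.
Then 22 days into January 2017.
Total: 8 + 31 + 31 + 28 + 31 + 30 + 31 + 30 + 31 + 31 + 30 + 31 + 30 + 31 + 31 + 29 + 31 + 30 + 31 + 30 + 31 + 31 + 30 + 31 + 30 + 31 + 22 = 792.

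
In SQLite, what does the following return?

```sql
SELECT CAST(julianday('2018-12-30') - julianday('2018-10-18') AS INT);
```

13 days remain in October 2018 after the 18th (31 − 18).
November 2018: 30 days.
Then 30 days into December 2018.
Total: 13 + 30 + 30 = 73.

73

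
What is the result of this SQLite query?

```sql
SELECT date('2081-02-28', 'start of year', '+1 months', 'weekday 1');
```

`start of year` rewinds 2081-02-28 to 2081-01-01.
Adding +1 month to 2081-01-01 gives 2081-02-01.
`weekday 1` advances to the next Monday; 2081-02-01 is a Saturday, so it moves forward to 2081-02-03.

2081-02-03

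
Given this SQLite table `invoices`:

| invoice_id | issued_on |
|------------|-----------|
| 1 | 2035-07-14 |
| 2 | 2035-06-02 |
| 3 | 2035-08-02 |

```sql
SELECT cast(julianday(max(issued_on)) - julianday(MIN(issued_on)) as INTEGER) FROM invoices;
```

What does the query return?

MIN = 2035-06-02, MAX = 2035-08-02.
28 days remain in June 2035 after the 2nd (30 − 2).
July 2035: 31 days.
Then 2 days into August 2035.
Total: 28 + 31 + 2 = 61.

61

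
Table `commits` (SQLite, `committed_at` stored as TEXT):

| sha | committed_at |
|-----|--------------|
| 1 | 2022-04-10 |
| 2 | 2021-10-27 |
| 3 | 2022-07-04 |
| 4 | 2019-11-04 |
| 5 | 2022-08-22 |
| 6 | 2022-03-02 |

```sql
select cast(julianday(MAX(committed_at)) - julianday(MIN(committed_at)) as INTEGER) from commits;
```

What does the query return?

1022

MIN = 2019-11-04, MAX = 2022-08-22.
26 days remain in November 2019 after the 4th (30 − 4).
Full months from December 2019 through July 2022 contribute their day counts.
Then 22 days into August 2022.
Total: 26 + 31 + 31 + 29 + 31 + 30 + 31 + 30 + 31 + 31 + 30 + 31 + 30 + 31 + 31 + 28 + 31 + 30 + 31 + 30 + 31 + 31 + 30 + 31 + 30 + 31 + 31 + 28 + 31 + 30 + 31 + 30 + 31 + 22 = 1022.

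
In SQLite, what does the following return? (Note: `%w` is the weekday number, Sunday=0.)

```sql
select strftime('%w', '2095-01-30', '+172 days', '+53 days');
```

First apply '+172 days', '+53 days': 2095-01-30 → 2095-09-12.
2095-09-12 is a Monday; with Sunday=0 that is 1.

1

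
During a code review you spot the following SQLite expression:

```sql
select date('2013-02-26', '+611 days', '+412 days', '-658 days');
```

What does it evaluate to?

Applying '+611 days' to 2013-02-26: counting 611 days forward gives 2014-10-30.
Applying '+412 days' to 2014-10-30: counting 412 days forward gives 2015-12-16.
Applying '-658 days' to 2015-12-16: counting 658 days back gives 2014-02-26.

2014-02-26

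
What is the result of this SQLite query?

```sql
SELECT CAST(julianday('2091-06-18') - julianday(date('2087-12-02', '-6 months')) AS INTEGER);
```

1477

Adding -6 months to 2087-12-02 gives 2087-06-02.
28 days remain in June 2087 after the 2nd (30 − 2).
Full months from July 2087 through May 2091 contribute their day counts.
Then 18 days into June 2091.
Total: 28 + 31 + 31 + 30 + 31 + 30 + 31 + 31 + 29 + 31 + 30 + 31 + 30 + 31 + 31 + 30 + 31 + 30 + 31 + 31 + 28 + 31 + 30 + 31 + 30 + 31 + 31 + 30 + 31 + 30 + 31 + 31 + 28 + 31 + 30 + 31 + 30 + 31 + 31 + 30 + 31 + 30 + 31 + 31 + 28 + 31 + 30 + 31 + 18 = 1477.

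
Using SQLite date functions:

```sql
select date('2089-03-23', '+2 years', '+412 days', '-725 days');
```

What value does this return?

Adding +2 years to 2089-03-23 gives 2091-03-23.
Applying '+412 days' to 2091-03-23: counting 412 days forward gives 2092-05-08.
Applying '-725 days' to 2092-05-08: counting 725 days back gives 2090-05-14.

2090-05-14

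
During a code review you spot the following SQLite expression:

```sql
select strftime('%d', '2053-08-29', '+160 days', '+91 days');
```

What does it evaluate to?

First apply '+160 days', '+91 days': 2053-08-29 → 2054-05-07.
`%d` extracts the 2-digit day of month: 07.

07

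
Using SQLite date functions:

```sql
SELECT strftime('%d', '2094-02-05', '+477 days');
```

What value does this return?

First apply '+477 days': 2094-02-05 → 2095-05-28.
`%d` extracts the 2-digit day of month: 28.

28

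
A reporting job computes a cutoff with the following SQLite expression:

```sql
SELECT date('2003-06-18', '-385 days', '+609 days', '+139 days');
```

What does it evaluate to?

Applying '-385 days' to 2003-06-18: counting 385 days back gives 2002-05-29.
Applying '+609 days' to 2002-05-29: counting 609 days forward gives 2004-01-28.
Applying '+139 days' to 2004-01-28: counting 139 days forward gives 2004-06-15.

2004-06-15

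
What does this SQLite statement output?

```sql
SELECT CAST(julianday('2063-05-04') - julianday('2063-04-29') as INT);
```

5

1 day remains in April 2063 after the 29th (30 − 29).
Then 4 days into May 2063.
Total: 1 + 4 = 5.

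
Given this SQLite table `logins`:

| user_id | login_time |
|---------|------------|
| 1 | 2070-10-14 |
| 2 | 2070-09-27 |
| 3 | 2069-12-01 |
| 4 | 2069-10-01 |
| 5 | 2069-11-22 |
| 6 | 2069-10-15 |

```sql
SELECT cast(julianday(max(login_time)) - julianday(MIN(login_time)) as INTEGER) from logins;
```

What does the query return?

378

MIN = 2069-10-01, MAX = 2070-10-14.
30 days remain in October 2069 after the 1st (31 − 1).
Full months from November 2069 through September 2070 contribute their day counts.
Then 14 days into October 2070.
Total: 30 + 30 + 31 + 31 + 28 + 31 + 30 + 31 + 30 + 31 + 31 + 30 + 14 = 378.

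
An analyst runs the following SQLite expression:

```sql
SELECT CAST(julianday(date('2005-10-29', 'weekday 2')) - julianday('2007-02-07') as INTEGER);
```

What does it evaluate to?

`weekday 2` advances to the next Tuesday; 2005-10-29 is a Saturday, so it moves forward to 2005-11-01.
29 days remain in November 2005 after the 1st (30 − 1).
Full months from December 2005 through January 2007 contribute their day counts.
Then 7 days into February 2007.
Total: 29 + 31 + 31 + 28 + 31 + 30 + 31 + 30 + 31 + 31 + 30 + 31 + 30 + 31 + 31 + 7 = 463.
The subtraction is earlier − later, so the result is −463 → -463.

-463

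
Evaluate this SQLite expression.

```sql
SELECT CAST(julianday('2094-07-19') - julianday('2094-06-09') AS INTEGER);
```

21 days remain in June 2094 after the 9th (30 − 9).
Then 19 days into July 2094.
Total: 21 + 19 = 40.

40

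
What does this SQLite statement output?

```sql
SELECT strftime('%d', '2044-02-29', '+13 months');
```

First apply '+13 months': 2044-02-29 → 2045-03-29.
`%d` extracts the 2-digit day of month: 29.

29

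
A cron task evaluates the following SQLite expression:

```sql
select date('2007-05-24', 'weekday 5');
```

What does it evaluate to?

`weekday 5` advances to the next Friday; 2007-05-24 is a Thursday, so it moves forward to 2007-05-25.

2007-05-25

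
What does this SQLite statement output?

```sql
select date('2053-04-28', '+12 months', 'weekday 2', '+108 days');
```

2054-08-14

Adding +12 months to 2053-04-28 gives 2054-04-28.
`weekday 2` advances to the next Tuesday; 2054-04-28 is already a Tuesday, so it stays at 2054-04-28.
Applying '+108 days' to 2054-04-28: counting 108 days forward gives 2054-08-14.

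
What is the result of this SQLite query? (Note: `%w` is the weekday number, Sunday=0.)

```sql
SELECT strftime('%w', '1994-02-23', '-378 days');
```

3

First apply '-378 days': 1994-02-23 → 1993-02-10.
1993-02-10 is a Wednesday; with Sunday=0 that is 3.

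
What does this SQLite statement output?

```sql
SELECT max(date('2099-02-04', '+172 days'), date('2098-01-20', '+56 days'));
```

2099-07-26

date('2099-02-04', '+172 days') → 2099-07-26.
date('2098-01-20', '+56 days') → 2098-03-17.
Later of the two is 2099-07-26.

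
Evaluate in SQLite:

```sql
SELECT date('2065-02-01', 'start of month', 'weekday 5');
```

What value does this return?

2065-02-06

`start of month` rewinds 2065-02-01 to 2065-02-01.
`weekday 5` advances to the next Friday; 2065-02-01 is a Sunday, so it moves forward to 2065-02-06.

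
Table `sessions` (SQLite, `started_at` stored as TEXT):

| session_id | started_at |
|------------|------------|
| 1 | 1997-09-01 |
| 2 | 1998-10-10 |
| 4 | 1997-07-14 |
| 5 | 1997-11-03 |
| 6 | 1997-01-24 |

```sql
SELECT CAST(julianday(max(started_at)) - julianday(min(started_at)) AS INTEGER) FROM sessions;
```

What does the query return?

MIN = 1997-01-24, MAX = 1998-10-10.
7 days remain in January 1997 after the 24th (31 − 24).
Full months from February 1997 through September 1998 contribute their day counts.
Then 10 days into October 1998.
Total: 7 + 28 + 31 + 30 + 31 + 30 + 31 + 31 + 30 + 31 + 30 + 31 + 31 + 28 + 31 + 30 + 31 + 30 + 31 + 31 + 30 + 10 = 624.

624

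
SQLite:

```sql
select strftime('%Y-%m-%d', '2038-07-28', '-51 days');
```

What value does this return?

2038-06-07

First apply '-51 days': 2038-07-28 → 2038-06-07.
`%Y-%m-%d` extracts the ISO date: 2038-06-07.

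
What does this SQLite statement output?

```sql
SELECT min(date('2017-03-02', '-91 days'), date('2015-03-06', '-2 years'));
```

date('2017-03-02', '-91 days') → 2016-12-01.
date('2015-03-06', '-2 years') → 2013-03-06.
Earlier of the two is 2013-03-06.

2013-03-06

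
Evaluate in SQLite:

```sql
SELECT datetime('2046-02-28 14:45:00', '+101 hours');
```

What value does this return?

2046-03-04 19:45:00

+101 hours from 2046-02-28 14:45:00 is 2046-03-04 19:45:00 (crosses midnight).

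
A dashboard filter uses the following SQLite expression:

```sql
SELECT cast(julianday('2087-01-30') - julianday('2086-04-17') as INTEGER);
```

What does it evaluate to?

13 days remain in April 2086 after the 17th (30 − 17).
Full months from May 2086 through December 2086 contribute their day counts.
Then 30 days into January 2087.
Total: 13 + 31 + 30 + 31 + 31 + 30 + 31 + 30 + 31 + 30 = 288.

288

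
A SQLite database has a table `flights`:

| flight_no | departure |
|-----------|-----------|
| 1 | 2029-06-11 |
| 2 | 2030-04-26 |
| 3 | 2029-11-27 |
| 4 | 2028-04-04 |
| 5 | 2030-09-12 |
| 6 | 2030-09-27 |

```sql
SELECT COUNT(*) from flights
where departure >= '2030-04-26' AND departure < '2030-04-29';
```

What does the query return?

Rows in [2030-04-26, 2030-04-29): 2030-04-26 → 1 row.

1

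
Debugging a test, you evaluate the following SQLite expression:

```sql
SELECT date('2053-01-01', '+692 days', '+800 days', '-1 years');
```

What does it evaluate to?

Applying '+692 days' to 2053-01-01: counting 692 days forward gives 2054-11-24.
Applying '+800 days' to 2054-11-24: counting 800 days forward gives 2057-02-01.
Adding -1 year to 2057-02-01 gives 2056-02-01.

2056-02-01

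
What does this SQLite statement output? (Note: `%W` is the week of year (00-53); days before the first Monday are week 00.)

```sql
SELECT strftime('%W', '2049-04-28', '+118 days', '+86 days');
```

First apply '+118 days', '+86 days': 2049-04-28 → 2049-11-18.
2049-11-18 is a Thursday. SQLite's %W counts Mondays since the year started; the result is 46.

46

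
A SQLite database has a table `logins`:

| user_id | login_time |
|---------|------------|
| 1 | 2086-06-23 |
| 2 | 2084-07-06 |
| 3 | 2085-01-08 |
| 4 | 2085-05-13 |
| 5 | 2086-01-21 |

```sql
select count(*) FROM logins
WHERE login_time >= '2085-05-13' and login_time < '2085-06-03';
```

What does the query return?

Rows in [2085-05-13, 2085-06-03): 2085-05-13 → 1 row.

1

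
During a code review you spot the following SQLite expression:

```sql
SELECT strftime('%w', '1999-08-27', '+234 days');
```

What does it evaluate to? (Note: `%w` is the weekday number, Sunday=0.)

First apply '+234 days': 1999-08-27 → 2000-04-17.
2000-04-17 is a Monday; with Sunday=0 that is 1.

1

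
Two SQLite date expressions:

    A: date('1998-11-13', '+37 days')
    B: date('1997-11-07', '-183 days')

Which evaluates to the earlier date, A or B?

B

A = 1998-12-20.
B = 1997-05-08.
B is earlier.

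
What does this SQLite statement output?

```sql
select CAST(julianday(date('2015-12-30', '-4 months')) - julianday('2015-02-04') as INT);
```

207

Adding -4 months to 2015-12-30 gives 2015-08-30.
24 days remain in February 2015 after the 4th (28 − 4).
March 2015: 31 days.
April 2015: 30 days.
May 2015: 31 days.
June 2015: 30 days.
July 2015: 31 days.
Then 30 days into August 2015.
Total: 24 + 31 + 30 + 31 + 30 + 31 + 30 = 207.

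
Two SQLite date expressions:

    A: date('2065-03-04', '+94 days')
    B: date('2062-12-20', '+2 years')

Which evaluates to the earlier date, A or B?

A = 2065-06-06.
B = 2064-12-20.
B is earlier.

B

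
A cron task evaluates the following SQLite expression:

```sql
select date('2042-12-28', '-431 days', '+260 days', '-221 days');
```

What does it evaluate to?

Applying '-431 days' to 2042-12-28: counting 431 days back gives 2041-10-23.
Applying '+260 days' to 2041-10-23: counting 260 days forward gives 2042-07-10.
Applying '-221 days' to 2042-07-10: counting 221 days back gives 2041-12-01.

2041-12-01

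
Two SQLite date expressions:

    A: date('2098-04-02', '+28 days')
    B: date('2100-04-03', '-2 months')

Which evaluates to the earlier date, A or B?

A = 2098-04-30.
B = 2100-02-03.
A is earlier.

A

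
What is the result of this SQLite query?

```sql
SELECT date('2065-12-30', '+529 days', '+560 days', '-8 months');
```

2068-04-23

Applying '+529 days' to 2065-12-30: counting 529 days forward gives 2067-06-12.
Applying '+560 days' to 2067-06-12: counting 560 days forward gives 2068-12-23.
Adding -8 months to 2068-12-23 gives 2068-04-23.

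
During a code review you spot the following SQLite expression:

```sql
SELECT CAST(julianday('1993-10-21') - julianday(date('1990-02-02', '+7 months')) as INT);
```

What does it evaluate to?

Adding +7 months to 1990-02-02 gives 1990-09-02.
28 days remain in September 1990 after the 2nd (30 − 2).
Full months from October 1990 through September 1993 contribute their day counts.
Then 21 days into October 1993.
Total: 28 + 31 + 30 + 31 + 31 + 28 + 31 + 30 + 31 + 30 + 31 + 31 + 30 + 31 + 30 + 31 + 31 + 29 + 31 + 30 + 31 + 30 + 31 + 31 + 30 + 31 + 30 + 31 + 31 + 28 + 31 + 30 + 31 + 30 + 31 + 31 + 30 + 21 = 1145.

1145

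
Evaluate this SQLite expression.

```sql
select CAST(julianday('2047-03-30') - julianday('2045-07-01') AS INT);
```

637

30 days remain in July 2045 after the 1st (31 − 1).
Full months from August 2045 through February 2047 contribute their day counts.
Then 30 days into March 2047.
Total: 30 + 31 + 30 + 31 + 30 + 31 + 31 + 28 + 31 + 30 + 31 + 30 + 31 + 31 + 30 + 31 + 30 + 31 + 31 + 28 + 30 = 637.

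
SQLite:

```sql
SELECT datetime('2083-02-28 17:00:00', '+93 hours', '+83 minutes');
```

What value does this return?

+93 hours from 2083-02-28 17:00:00 is 2083-03-04 14:00:00 (crosses midnight).
83 minutes = 1h 23m; +83 minutes from 2083-03-04 14:00:00 is 2083-03-04 15:23:00.

2083-03-04 15:23:00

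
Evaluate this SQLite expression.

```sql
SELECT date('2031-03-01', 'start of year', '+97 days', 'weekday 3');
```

`start of year` rewinds 2031-03-01 to 2031-01-01.
Applying '+97 days' to 2031-01-01: counting 97 days forward gives 2031-04-08.
`weekday 3` advances to the next Wednesday; 2031-04-08 is a Tuesday, so it moves forward to 2031-04-09.

2031-04-09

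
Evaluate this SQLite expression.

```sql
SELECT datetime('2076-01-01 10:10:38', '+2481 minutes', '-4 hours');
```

2481 minutes = 41h 21m; +2481 minutes from 2076-01-01 10:10:38 is 2076-01-03 03:31:38 (crosses midnight).
-4 hours from 2076-01-03 03:31:38 is 2076-01-02 23:31:38 (crosses midnight).

2076-01-02 23:31:38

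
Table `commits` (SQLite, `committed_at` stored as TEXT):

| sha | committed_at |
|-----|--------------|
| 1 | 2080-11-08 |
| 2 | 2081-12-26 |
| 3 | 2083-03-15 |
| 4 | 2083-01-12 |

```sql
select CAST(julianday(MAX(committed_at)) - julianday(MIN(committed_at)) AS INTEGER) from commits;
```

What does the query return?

MIN = 2080-11-08, MAX = 2083-03-15.
22 days remain in November 2080 after the 8th (30 − 8).
Full months from December 2080 through February 2083 contribute their day counts.
Then 15 days into March 2083.
Total: 22 + 31 + 31 + 28 + 31 + 30 + 31 + 30 + 31 + 31 + 30 + 31 + 30 + 31 + 31 + 28 + 31 + 30 + 31 + 30 + 31 + 31 + 30 + 31 + 30 + 31 + 31 + 28 + 15 = 857.

857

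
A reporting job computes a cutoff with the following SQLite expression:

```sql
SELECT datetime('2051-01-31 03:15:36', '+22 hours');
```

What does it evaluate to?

2051-02-01 01:15:36

+22 hours from 2051-01-31 03:15:36 is 2051-02-01 01:15:36 (crosses midnight).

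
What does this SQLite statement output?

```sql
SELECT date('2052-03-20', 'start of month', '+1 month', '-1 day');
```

`start of month` rewinds 2052-03-20 to 2052-03-01.
Adding +1 month to 2052-03-01 gives 2052-04-01.
Going back 1 day from 2052-04-01 reaches 2052-03-31 (last day of March, 31 days).

2052-03-31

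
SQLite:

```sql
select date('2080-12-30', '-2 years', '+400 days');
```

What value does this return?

2080-02-03

Adding -2 years to 2080-12-30 gives 2078-12-30.
Applying '+400 days' to 2078-12-30: counting 400 days forward gives 2080-02-03.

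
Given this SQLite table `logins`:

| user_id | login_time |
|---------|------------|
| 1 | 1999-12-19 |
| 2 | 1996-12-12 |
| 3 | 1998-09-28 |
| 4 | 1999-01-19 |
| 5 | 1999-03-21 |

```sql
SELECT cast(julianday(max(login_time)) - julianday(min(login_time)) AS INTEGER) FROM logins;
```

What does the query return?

1102

MIN = 1996-12-12, MAX = 1999-12-19.
19 days remain in December 1996 after the 12th (31 − 12).
Full months from January 1997 through November 1999 contribute their day counts.
Then 19 days into December 1999.
Total: 19 + 31 + 28 + 31 + 30 + 31 + 30 + 31 + 31 + 30 + 31 + 30 + 31 + 31 + 28 + 31 + 30 + 31 + 30 + 31 + 31 + 30 + 31 + 30 + 31 + 31 + 28 + 31 + 30 + 31 + 30 + 31 + 31 + 30 + 31 + 30 + 19 = 1102.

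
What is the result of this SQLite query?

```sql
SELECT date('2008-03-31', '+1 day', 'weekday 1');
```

2008-04-07

March 2008 has 31 days; 0 remain after the 31st, so 1 days reach 2008-04-01.
`weekday 1` advances to the next Monday; 2008-04-01 is a Tuesday, so it moves forward to 2008-04-07.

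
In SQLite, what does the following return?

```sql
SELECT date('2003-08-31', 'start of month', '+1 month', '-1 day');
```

`start of month` rewinds 2003-08-31 to 2003-08-01.
Adding +1 month to 2003-08-01 gives 2003-09-01.
Going back 1 day from 2003-09-01 reaches 2003-08-31 (last day of August, 31 days).

2003-08-31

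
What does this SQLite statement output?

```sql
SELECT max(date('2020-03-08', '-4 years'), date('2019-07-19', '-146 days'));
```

date('2020-03-08', '-4 years') → 2016-03-08.
date('2019-07-19', '-146 days') → 2019-02-23.
Later of the two is 2019-02-23.

2019-02-23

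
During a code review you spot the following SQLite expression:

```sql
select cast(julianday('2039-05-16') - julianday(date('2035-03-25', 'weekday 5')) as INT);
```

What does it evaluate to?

`weekday 5` advances to the next Friday; 2035-03-25 is a Sunday, so it moves forward to 2035-03-30.
1 day remains in March 2035 after the 30th (31 − 30).
Full months from April 2035 through April 2039 contribute their day counts.
Then 16 days into May 2039.
Total: 1 + 30 + 31 + 30 + 31 + 31 + 30 + 31 + 30 + 31 + 31 + 29 + 31 + 30 + 31 + 30 + 31 + 31 + 30 + 31 + 30 + 31 + 31 + 28 + 31 + 30 + 31 + 30 + 31 + 31 + 30 + 31 + 30 + 31 + 31 + 28 + 31 + 30 + 31 + 30 + 31 + 31 + 30 + 31 + 30 + 31 + 31 + 28 + 31 + 30 + 16 = 1508.

1508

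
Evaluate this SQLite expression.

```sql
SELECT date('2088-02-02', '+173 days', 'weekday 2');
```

Applying '+173 days' to 2088-02-02: counting 173 days forward gives 2088-07-24.
`weekday 2` advances to the next Tuesday; 2088-07-24 is a Saturday, so it moves forward to 2088-07-27.

2088-07-27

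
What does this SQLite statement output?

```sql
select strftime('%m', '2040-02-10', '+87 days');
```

05

First apply '+87 days': 2040-02-10 → 2040-05-07.
`%m` extracts the 2-digit month (01-12): 05.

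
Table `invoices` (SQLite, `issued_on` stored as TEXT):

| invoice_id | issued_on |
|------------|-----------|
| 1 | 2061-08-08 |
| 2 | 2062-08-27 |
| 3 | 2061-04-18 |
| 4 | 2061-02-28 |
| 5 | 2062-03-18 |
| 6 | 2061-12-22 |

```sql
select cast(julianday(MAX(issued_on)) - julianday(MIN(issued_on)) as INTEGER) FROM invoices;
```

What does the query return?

MIN = 2061-02-28, MAX = 2062-08-27.
0 days remain in February 2061 after the 28th (28 − 28).
Full months from March 2061 through July 2062 contribute their day counts.
Then 27 days into August 2062.
Total: 0 + 31 + 30 + 31 + 30 + 31 + 31 + 30 + 31 + 30 + 31 + 31 + 28 + 31 + 30 + 31 + 30 + 31 + 27 = 545.

545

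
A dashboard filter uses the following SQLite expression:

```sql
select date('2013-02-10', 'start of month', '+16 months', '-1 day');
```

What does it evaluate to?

2014-05-31

`start of month` rewinds 2013-02-10 to 2013-02-01.
Adding +16 months to 2013-02-01 gives 2014-06-01.
Going back 1 day from 2014-06-01 reaches 2014-05-31 (last day of May, 31 days).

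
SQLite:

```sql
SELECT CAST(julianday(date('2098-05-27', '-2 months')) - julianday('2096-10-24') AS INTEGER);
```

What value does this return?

Adding -2 months to 2098-05-27 gives 2098-03-27.
7 days remain in October 2096 after the 24th (31 − 24).
Full months from November 2096 through February 2098 contribute their day counts.
Then 27 days into March 2098.
Total: 7 + 30 + 31 + 31 + 28 + 31 + 30 + 31 + 30 + 31 + 31 + 30 + 31 + 30 + 31 + 31 + 28 + 27 = 519.

519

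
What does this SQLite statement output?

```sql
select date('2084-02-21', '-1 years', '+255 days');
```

Adding -1 year to 2084-02-21 gives 2083-02-21.
Applying '+255 days' to 2083-02-21: counting 255 days forward gives 2083-11-03.

2083-11-03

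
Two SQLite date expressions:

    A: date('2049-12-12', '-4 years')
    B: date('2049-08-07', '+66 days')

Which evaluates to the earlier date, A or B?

A

A = 2045-12-12.
B = 2049-10-12.
A is earlier.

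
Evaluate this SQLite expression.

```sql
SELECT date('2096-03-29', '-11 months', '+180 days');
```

Adding -11 months to 2096-03-29 gives 2095-04-29.
Applying '+180 days' to 2095-04-29: counting 180 days forward gives 2095-10-26.

2095-10-26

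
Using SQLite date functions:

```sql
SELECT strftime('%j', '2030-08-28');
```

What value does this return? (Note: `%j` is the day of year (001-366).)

240

Day-of-year for 2030-08-28: days since 2030-01-01 inclusive = 240, zero-padded to 240.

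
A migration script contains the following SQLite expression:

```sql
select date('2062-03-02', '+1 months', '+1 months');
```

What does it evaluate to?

2062-05-02

Adding +1 month to 2062-03-02 gives 2062-04-02.
Adding +1 month to 2062-04-02 gives 2062-05-02.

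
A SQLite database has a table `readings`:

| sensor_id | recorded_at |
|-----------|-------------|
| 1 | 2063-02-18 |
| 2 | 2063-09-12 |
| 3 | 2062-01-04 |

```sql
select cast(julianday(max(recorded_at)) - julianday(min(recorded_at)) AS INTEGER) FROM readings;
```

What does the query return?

MIN = 2062-01-04, MAX = 2063-09-12.
27 days remain in January 2062 after the 4th (31 − 4).
Full months from February 2062 through August 2063 contribute their day counts.
Then 12 days into September 2063.
Total: 27 + 28 + 31 + 30 + 31 + 30 + 31 + 31 + 30 + 31 + 30 + 31 + 31 + 28 + 31 + 30 + 31 + 30 + 31 + 31 + 12 = 616.

616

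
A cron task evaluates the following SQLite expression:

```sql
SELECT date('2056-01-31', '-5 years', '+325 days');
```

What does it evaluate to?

2051-12-22

Adding -5 years to 2056-01-31 gives 2051-01-31.
Applying '+325 days' to 2051-01-31: counting 325 days forward gives 2051-12-22.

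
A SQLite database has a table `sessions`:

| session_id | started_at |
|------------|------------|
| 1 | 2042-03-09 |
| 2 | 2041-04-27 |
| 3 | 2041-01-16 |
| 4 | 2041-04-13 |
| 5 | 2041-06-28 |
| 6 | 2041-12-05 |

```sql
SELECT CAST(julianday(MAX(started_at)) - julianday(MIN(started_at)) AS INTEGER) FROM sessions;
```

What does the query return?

MIN = 2041-01-16, MAX = 2042-03-09.
15 days remain in January 2041 after the 16th (31 − 16).
Full months from February 2041 through February 2042 contribute their day counts.
Then 9 days into March 2042.
Total: 15 + 28 + 31 + 30 + 31 + 30 + 31 + 31 + 30 + 31 + 30 + 31 + 31 + 28 + 9 = 417.

417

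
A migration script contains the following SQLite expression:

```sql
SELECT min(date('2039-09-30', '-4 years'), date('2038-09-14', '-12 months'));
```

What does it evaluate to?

2035-09-30

date('2039-09-30', '-4 years') → 2035-09-30.
date('2038-09-14', '-12 months') → 2037-09-14.
Earlier of the two is 2035-09-30.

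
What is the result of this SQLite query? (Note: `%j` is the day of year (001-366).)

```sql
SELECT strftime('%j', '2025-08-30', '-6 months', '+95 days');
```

156

First apply '-6 months', '+95 days': 2025-08-30 → 2025-06-05.
Day-of-year for 2025-06-05: days since 2025-01-01 inclusive = 156, zero-padded to 156.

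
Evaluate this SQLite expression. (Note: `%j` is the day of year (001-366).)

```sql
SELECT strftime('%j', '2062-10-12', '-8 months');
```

First apply '-8 months': 2062-10-12 → 2062-02-12.
Day-of-year for 2062-02-12: days since 2062-01-01 inclusive = 43, zero-padded to 043.

043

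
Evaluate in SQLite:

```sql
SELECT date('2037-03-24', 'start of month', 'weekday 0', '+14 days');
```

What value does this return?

2037-03-15

`start of month` rewinds 2037-03-24 to 2037-03-01.
`weekday 0` advances to the next Sunday; 2037-03-01 is already a Sunday, so it stays at 2037-03-01.
Advancing 14 more days within March lands on 2037-03-15.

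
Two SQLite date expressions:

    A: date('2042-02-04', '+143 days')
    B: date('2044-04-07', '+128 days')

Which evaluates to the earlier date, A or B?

A

A = 2042-06-27.
B = 2044-08-13.
A is earlier.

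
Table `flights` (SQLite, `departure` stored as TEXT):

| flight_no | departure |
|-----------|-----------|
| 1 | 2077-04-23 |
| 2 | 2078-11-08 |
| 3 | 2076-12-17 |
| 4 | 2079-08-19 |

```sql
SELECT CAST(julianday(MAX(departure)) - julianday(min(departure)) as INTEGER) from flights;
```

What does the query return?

975

MIN = 2076-12-17, MAX = 2079-08-19.
14 days remain in December 2076 after the 17th (31 − 17).
Full months from January 2077 through July 2079 contribute their day counts.
Then 19 days into August 2079.
Total: 14 + 31 + 28 + 31 + 30 + 31 + 30 + 31 + 31 + 30 + 31 + 30 + 31 + 31 + 28 + 31 + 30 + 31 + 30 + 31 + 31 + 30 + 31 + 30 + 31 + 31 + 28 + 31 + 30 + 31 + 30 + 31 + 19 = 975.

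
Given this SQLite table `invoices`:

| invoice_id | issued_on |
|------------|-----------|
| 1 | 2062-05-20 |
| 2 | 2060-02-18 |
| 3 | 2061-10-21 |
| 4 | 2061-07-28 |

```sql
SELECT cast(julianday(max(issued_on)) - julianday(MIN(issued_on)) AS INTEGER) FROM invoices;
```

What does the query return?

822

MIN = 2060-02-18, MAX = 2062-05-20.
11 days remain in February 2060 after the 18th (29 − 18).
Full months from March 2060 through April 2062 contribute their day counts.
Then 20 days into May 2062.
Total: 11 + 31 + 30 + 31 + 30 + 31 + 31 + 30 + 31 + 30 + 31 + 31 + 28 + 31 + 30 + 31 + 30 + 31 + 31 + 30 + 31 + 30 + 31 + 31 + 28 + 31 + 30 + 20 = 822.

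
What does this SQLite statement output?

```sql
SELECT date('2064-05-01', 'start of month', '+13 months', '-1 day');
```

`start of month` rewinds 2064-05-01 to 2064-05-01.
Adding +13 months to 2064-05-01 gives 2065-06-01.
Going back 1 day from 2065-06-01 reaches 2065-05-31 (last day of May, 31 days).

2065-05-31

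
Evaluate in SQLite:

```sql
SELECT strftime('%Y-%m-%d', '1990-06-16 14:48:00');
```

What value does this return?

`%Y-%m-%d` extracts the ISO date: 1990-06-16.

1990-06-16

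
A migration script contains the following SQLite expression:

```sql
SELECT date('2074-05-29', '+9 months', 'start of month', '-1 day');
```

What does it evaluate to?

Adding +9 months to 2074-05-29 targets 2075-02-29. February 2075 has only 28 days, so SQLite normalizes the 1-day overflow forward to 2075-03-01.
`start of month` rewinds 2075-03-01 to 2075-03-01.
Going back 1 day from 2075-03-01 reaches 2075-02-28 (last day of February, 28 days).

2075-02-28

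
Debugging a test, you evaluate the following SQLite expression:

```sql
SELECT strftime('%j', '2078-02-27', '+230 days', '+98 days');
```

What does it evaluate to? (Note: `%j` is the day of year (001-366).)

021

First apply '+230 days', '+98 days': 2078-02-27 → 2079-01-21.
Day-of-year for 2079-01-21: days since 2079-01-01 inclusive = 21, zero-padded to 021.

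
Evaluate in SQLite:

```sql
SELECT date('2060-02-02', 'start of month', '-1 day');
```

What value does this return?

`start of month` rewinds 2060-02-02 to 2060-02-01.
Going back 1 day from 2060-02-01 reaches 2060-01-31 (last day of January, 31 days).

2060-01-31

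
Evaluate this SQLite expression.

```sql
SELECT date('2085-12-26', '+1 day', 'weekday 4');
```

Advancing 1 more day within December lands on 2085-12-27.
`weekday 4` advances to the next Thursday; 2085-12-27 is already a Thursday, so it stays at 2085-12-27.

2085-12-27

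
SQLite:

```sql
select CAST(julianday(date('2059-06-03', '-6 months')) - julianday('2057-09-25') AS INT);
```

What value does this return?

Adding -6 months to 2059-06-03 gives 2058-12-03.
5 days remain in September 2057 after the 25th (30 − 25).
Full months from October 2057 through November 2058 contribute their day counts.
Then 3 days into December 2058.
Total: 5 + 31 + 30 + 31 + 31 + 28 + 31 + 30 + 31 + 30 + 31 + 31 + 30 + 31 + 30 + 3 = 434.

434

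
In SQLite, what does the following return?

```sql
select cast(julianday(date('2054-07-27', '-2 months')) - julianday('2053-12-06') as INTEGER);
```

Adding -2 months to 2054-07-27 gives 2054-05-27.
25 days remain in December 2053 after the 6th (31 − 6).
January 2054: 31 days.
February 2054: 28 days.
March 2054: 31 days.
April 2054: 30 days.
Then 27 days into May 2054.
Total: 25 + 31 + 28 + 31 + 30 + 27 = 172.

172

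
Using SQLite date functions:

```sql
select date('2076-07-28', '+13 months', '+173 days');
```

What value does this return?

2078-02-17

Adding +13 months to 2076-07-28 gives 2077-08-28.
Applying '+173 days' to 2077-08-28: counting 173 days forward gives 2078-02-17.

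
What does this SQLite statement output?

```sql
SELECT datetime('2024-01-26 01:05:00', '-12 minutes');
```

2024-01-26 00:53:00

-12 minutes from 2024-01-26 01:05:00 is 2024-01-26 00:53:00.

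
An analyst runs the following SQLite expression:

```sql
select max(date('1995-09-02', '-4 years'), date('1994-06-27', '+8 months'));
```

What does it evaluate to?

date('1995-09-02', '-4 years') → 1991-09-02.
date('1994-06-27', '+8 months') → 1995-02-27.
Later of the two is 1995-02-27.

1995-02-27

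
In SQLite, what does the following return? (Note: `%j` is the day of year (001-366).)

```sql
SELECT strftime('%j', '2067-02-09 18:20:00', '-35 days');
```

005

First apply '-35 days': 2067-02-09 18:20:00 → 2067-01-05 18:20:00.
Day-of-year for 2067-01-05: days since 2067-01-01 inclusive = 5, zero-padded to 005.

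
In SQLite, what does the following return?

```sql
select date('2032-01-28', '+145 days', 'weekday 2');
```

2032-06-22

Applying '+145 days' to 2032-01-28: counting 145 days forward gives 2032-06-21.
`weekday 2` advances to the next Tuesday; 2032-06-21 is a Monday, so it moves forward to 2032-06-22.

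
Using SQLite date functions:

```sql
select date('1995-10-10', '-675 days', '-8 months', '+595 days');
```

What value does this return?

Applying '-675 days' to 1995-10-10: counting 675 days back gives 1993-12-04.
Adding -8 months to 1993-12-04 gives 1993-04-04.
Applying '+595 days' to 1993-04-04: counting 595 days forward gives 1994-11-20.

1994-11-20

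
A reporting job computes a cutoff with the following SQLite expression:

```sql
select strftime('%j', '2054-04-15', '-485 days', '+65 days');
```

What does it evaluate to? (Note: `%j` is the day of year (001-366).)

050

First apply '-485 days', '+65 days': 2054-04-15 → 2053-02-19.
Day-of-year for 2053-02-19: days since 2053-01-01 inclusive = 50, zero-padded to 050.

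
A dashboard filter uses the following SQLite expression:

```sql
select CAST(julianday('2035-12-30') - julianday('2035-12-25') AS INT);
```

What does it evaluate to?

5

Both dates are in December 2035: 30 − 25 = 5.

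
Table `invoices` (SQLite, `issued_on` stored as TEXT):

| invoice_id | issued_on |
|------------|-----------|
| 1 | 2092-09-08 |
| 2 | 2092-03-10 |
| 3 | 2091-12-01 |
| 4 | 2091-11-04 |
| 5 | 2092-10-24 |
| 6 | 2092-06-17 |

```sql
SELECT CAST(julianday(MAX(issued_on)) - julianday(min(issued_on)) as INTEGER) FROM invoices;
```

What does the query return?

MIN = 2091-11-04, MAX = 2092-10-24.
26 days remain in November 2091 after the 4th (30 − 4).
Full months from December 2091 through September 2092 contribute their day counts.
Then 24 days into October 2092.
Total: 26 + 31 + 31 + 29 + 31 + 30 + 31 + 30 + 31 + 31 + 30 + 24 = 355.

355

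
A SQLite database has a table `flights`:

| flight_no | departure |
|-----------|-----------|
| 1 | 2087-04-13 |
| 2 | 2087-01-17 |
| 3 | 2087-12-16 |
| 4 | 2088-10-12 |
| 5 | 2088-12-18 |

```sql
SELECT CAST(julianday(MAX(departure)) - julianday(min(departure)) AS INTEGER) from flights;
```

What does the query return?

MIN = 2087-01-17, MAX = 2088-12-18.
14 days remain in January 2087 after the 17th (31 − 17).
Full months from February 2087 through November 2088 contribute their day counts.
Then 18 days into December 2088.
Total: 14 + 28 + 31 + 30 + 31 + 30 + 31 + 31 + 30 + 31 + 30 + 31 + 31 + 29 + 31 + 30 + 31 + 30 + 31 + 31 + 30 + 31 + 30 + 18 = 701.

701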